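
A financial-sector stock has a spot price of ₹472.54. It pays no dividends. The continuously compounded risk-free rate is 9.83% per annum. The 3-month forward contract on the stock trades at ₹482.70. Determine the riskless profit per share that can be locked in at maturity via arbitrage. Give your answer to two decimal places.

₹1.60 per share

Fair forward: F* = S·e^(carry·T), with carry = r = 0.0983
F* = 472.54 · e^(0.0983 × 3/12) = 472.54 · e^0.024575 = 472.54 × 1.024879 = ₹484.2963
Market ₹482.70 < fair ₹484.2963: forward underpriced → reverse cash-and-carry (short spot, go long the forward).
At maturity, profit = |F_mkt − F*| = |482.70 − 484.2963| = ₹1.60 per share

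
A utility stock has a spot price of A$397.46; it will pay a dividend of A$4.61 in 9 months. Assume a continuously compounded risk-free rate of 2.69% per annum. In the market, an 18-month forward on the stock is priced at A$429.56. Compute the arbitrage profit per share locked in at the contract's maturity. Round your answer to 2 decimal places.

PV(dividends) I = 4.61·e^(−0.0269·9/12) = 4.5179
Fair forward F* = (S − I)·e^(rT) = (397.46 − 4.5179)·e^0.040350 = 392.9421 × 1.041175 = 409.1215
Market A$429.56 > fair 409.1215: forward overpriced → cash-and-carry (borrow at r, buy the stock and collect the dividends, short the forward).
Profit at T = |F_mkt − F*| = |429.56 − 409.1215| = A$20.44 per share

A$20.44 per share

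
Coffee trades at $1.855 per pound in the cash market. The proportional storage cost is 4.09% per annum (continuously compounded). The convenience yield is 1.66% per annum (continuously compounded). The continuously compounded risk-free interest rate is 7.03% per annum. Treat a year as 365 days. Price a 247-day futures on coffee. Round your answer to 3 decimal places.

$1.978 per pound

Net carry = r + u − y = 0.0703 + 0.0409 − 0.0166 = 0.0946
F = S·e^((r+u−y)T) = 1.855 · e^(0.0946 × 247/365) = 1.855 · e^0.064017
= 1.855 × 1.066111 = $1.978 per pound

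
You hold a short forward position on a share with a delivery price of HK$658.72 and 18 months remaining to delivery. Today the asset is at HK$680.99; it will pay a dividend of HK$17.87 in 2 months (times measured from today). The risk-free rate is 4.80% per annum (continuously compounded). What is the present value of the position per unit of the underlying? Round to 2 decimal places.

PV(remaining dividends) I = 17.87·e^(−0.0480·2/12) = 17.7276
Current forward F = (S − I)·e^(rT) = (680.99 − 17.7276)·e^(0.0480·18/12) = 663.2624 × 1.074655 = 712.7783
Value (long) = (F − K)·e^(−rT) = (712.7783 − 658.72) × 0.930531 = 50.3029
Short position value = −(long value) = -HK$50.30

-HK$50.30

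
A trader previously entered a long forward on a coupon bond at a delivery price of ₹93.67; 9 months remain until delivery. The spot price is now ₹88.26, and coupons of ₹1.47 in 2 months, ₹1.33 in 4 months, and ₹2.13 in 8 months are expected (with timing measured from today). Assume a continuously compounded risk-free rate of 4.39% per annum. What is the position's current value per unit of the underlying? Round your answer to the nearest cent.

PV(remaining coupons) I = 1.47·e^(−0.0439·2/12) + 1.33·e^(−0.0439·4/12) + 2.13·e^(−0.0439·8/12) = 4.8385
Current forward F = (S − I)·e^(rT) = (88.26 − 4.8385)·e^(0.0439·9/12) = 83.4215 × 1.033473 = 86.2139
Value (long) = (F − K)·e^(−rT) = (86.2139 − 93.67) × 0.967611 = -7.2146
Value = -₹7.21

-₹7.21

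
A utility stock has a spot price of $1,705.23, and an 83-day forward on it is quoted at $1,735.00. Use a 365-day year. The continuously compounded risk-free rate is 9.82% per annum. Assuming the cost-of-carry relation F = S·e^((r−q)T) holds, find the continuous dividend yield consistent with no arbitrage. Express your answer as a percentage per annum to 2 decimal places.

From F = S·e^((r−q)T): (r − q) = ln(F/S)/T
ln(1735.00/1705.23) = ln(1.017458) = 0.017307
(r − q) = 0.017307 / (83/365) = 0.076109
q = r − ln(F/S)/T = 0.0982 − 0.076109 = 0.022091
q = 2.21%

2.21%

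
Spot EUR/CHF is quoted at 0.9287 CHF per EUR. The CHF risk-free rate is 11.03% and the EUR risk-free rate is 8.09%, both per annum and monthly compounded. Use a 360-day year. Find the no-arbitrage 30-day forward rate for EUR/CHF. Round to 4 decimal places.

0.9310

By covered interest parity, F = S · (1+r_CHF/12)^(12T) / (1+r_EUR/12)^(12T)
= 0.9287 × 1.009192 / 1.006742 = 0.9287 × 1.002434
F = 0.9310 CHF per EUR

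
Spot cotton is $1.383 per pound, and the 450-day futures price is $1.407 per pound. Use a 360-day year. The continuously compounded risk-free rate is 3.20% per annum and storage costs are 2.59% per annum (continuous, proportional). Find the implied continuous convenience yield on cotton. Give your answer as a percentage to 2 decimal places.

4.41%

F = S·e^((r+u−y)T) ⇒ (r+u−y) = ln(F/S)/T
ln(1.407/1.383) = 0.017205; /T ⇒ 0.013764
y = r + u − ln(F/S)/T = 0.0320 + 0.0259 − 0.013764 = 0.044136
y = 4.41%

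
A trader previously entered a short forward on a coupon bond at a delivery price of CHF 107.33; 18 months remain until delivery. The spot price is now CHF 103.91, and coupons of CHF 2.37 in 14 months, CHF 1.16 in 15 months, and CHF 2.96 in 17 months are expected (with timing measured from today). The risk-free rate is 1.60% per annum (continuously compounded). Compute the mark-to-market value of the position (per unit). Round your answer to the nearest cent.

PV(remaining coupons) I = 2.37·e^(−0.0160·14/12) + 1.16·e^(−0.0160·15/12) + 2.96·e^(−0.0160·17/12) = 6.3569
Current forward F = (S − I)·e^(rT) = (103.91 − 6.3569)·e^(0.0160·18/12) = 97.5531 × 1.024290 = 99.9227
Value (long) = (F − K)·e^(−rT) = (99.9227 − 107.33) × 0.976286 = -7.2316
Short position value = −(long value) = CHF 7.23

CHF 7.23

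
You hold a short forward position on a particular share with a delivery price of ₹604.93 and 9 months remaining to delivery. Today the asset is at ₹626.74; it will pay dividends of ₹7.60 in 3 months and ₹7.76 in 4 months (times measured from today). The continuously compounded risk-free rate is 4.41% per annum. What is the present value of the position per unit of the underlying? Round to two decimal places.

PV(remaining dividends) I = 7.60·e^(−0.0441·3/12) + 7.76·e^(−0.0441·4/12) = 15.1634
Current forward F = (S − I)·e^(rT) = (626.74 − 15.1634)·e^(0.0441·9/12) = 611.5766 × 1.033628 = 632.1427
Value (long) = (F − K)·e^(−rT) = (632.1427 − 604.93) × 0.967466 = 26.3274
Short position value = −(long value) = -₹26.33

-₹26.33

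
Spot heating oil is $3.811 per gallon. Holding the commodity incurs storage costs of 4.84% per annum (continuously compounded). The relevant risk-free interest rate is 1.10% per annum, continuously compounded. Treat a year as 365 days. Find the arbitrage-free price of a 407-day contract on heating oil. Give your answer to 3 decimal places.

$4.072 per gallon

Net carry = r + u − y = 0.0110 + 0.0484 − 0.0000 = 0.0594
F = S·e^((r+u−y)T) = 3.811 · e^(0.0594 × 407/365) = 3.811 · e^0.066235
= 3.811 × 1.068478 = $4.072 per gallon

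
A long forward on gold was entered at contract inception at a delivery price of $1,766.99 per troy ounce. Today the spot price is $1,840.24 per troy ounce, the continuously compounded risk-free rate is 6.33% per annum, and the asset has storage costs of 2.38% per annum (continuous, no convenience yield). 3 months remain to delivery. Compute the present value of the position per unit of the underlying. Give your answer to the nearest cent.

Current fair forward for the remaining 3 months: F = S·e^((r + u)·T), (r + u) = 0.0633 + 0.0238 = 0.0871
F = 1840.24 · e^(0.0871 × 3/12) = 1840.24 × 1.02201381 = 1880.7507
Value of long forward = (F − K)·e^(−rT) = (1880.7507 − 1766.99) · e^(−0.0633·3/12)
= 113.7607 × 0.98429956 = 111.97

$111.97 per troy ounce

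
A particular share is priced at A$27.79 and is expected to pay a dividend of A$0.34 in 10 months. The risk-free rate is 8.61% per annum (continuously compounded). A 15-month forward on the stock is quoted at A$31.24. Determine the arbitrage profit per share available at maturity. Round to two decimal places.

A$0.64 per share

PV(dividends) I = 0.34·e^(−0.0861·10/12) = 0.3165
Fair forward F* = (S − I)·e^(rT) = (27.79 − 0.3165)·e^0.107625 = 27.4735 × 1.113630 = 30.5953
Market A$31.24 > fair 30.5953: forward overpriced → cash-and-carry (borrow at r, buy the stock and collect the dividends, short the forward).
Profit at T = |F_mkt − F*| = |31.24 − 30.5953| = A$0.64 per share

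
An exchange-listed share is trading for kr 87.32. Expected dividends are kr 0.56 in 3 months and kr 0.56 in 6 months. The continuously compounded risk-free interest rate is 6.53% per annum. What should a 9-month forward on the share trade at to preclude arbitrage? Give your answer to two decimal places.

kr 90.56

PV(dividends) I = 0.56·e^(−0.0653·3/12) + 0.56·e^(−0.0653·6/12)
I = 0.5509 + 0.5420 = 1.0929
F = (S − I)·e^(rT) = (87.32 − 1.0929) · e^(0.0653·9/12)
= 86.2271 · e^0.048975 = 86.2271 × 1.050194 = kr 90.56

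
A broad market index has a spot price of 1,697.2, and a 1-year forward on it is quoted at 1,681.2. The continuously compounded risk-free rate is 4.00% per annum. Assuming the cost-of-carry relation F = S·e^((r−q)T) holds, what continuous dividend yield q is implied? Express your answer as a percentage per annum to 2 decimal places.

4.95%

From F = S·e^((r−q)T): (r − q) = ln(F/S)/T
ln(1681.2/1697.2) = ln(0.990573) = -0.009472
(r − q) = -0.009472 / (1) = -0.009472
q = r − ln(F/S)/T = 0.0400 + 0.009472 = 0.049472
q = 4.95%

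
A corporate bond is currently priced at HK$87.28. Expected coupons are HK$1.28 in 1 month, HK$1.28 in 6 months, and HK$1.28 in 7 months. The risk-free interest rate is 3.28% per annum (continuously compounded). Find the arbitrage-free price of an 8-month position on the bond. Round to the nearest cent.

PV(coupons) I = 1.28·e^(−0.0328·1/12) + 1.28·e^(−0.0328·6/12) + 1.28·e^(−0.0328·7/12)
I = 1.2765 + 1.2592 + 1.2557 = 3.7914
F = (S − I)·e^(rT) = (87.28 − 3.7914) · e^(0.0328·8/12)
= 83.4886 · e^0.021867 = 83.4886 × 1.022108 = HK$85.33

HK$85.33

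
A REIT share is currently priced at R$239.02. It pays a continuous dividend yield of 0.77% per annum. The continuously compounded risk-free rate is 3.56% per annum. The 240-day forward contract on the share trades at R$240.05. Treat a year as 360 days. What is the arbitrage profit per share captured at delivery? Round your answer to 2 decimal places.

Fair forward: F* = S·e^(carry·T), with carry = (r − q) = 0.0356 − 0.0077 = 0.0279
F* = 239.02 · e^(0.0279 × 240/360) = 239.02 · e^0.018600 = 239.02 × 1.018774 = R$243.5074
Market R$240.05 < fair R$243.5074: forward underpriced → reverse cash-and-carry (short spot, go long the forward).
At maturity, profit = |F_mkt − F*| = |240.05 − 243.5074| = R$3.46 per share

R$3.46 per share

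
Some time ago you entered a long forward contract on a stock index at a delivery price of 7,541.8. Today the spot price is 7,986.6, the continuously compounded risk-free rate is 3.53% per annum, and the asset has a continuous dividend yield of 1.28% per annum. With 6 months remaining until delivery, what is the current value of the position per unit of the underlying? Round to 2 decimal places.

Current fair forward for the remaining 6 months: F = S·e^((r − q)·T), (r − q) = 0.0353 − 0.0128 = 0.0225
F = 7986.6 · e^(0.0225 × 6/12) = 7986.6 × 1.01131352 = 8076.9566
Value of long forward = (F − K)·e^(−rT) = (8076.9566 − 7541.8) · e^(−0.0353·6/12)
= 535.1566 × 0.98250485 = 525.79

525.79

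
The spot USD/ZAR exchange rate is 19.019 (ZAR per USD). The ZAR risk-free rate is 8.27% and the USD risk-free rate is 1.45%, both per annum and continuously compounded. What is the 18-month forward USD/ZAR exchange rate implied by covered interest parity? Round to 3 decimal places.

21.068

F = S·e^((r_ZAR − r_USD)T) = 19.019 · e^((0.0827 − 0.0145) × 18/12)
= 19.019 · e^0.102300 = 19.019 × 1.107716
F = 21.068 ZAR per USD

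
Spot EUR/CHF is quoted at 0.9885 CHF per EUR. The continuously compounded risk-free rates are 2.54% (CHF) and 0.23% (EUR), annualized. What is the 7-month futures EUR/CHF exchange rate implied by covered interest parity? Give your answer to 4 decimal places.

F = S·e^((r_CHF − r_EUR)T) = 0.9885 · e^((0.0254 − 0.0023) × 7/12)
= 0.9885 · e^0.013475 = 0.9885 × 1.013566
F = 1.0019 CHF per EUR

1.0019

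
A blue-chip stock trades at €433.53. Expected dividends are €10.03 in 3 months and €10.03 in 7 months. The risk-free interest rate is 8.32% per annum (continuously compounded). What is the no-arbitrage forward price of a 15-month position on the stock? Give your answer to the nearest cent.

€459.54

PV(dividends) I = 10.03·e^(−0.0832·3/12) + 10.03·e^(−0.0832·7/12)
I = 9.8235 + 9.5548 = 19.3783
F = (S − I)·e^(rT) = (433.53 − 19.3783) · e^(0.0832·15/12)
= 414.1517 · e^0.104000 = 414.1517 × 1.109600 = €459.54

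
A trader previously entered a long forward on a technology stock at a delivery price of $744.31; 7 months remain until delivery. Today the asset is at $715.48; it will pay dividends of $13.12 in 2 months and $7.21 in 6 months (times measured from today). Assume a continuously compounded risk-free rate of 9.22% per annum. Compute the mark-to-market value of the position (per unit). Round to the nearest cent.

-$9.66

PV(remaining dividends) I = 13.12·e^(−0.0922·2/12) + 7.21·e^(−0.0922·6/12) = 19.8051
Current forward F = (S − I)·e^(rT) = (715.48 − 19.8051)·e^(0.0922·7/12) = 695.6749 × 1.055256 = 734.1151
Value (long) = (F − K)·e^(−rT) = (734.1151 − 744.31) × 0.947637 = -9.6611
Value = -$9.66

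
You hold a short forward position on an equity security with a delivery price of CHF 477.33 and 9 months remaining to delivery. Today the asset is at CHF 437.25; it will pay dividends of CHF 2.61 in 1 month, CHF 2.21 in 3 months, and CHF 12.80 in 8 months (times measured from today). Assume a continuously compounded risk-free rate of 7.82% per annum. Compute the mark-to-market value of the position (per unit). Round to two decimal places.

CHF 29.80

PV(remaining dividends) I = 2.61·e^(−0.0782·1/12) + 2.21·e^(−0.0782·3/12) + 12.80·e^(−0.0782·8/12) = 16.9101
Current forward F = (S − I)·e^(rT) = (437.25 − 16.9101)·e^(0.0782·9/12) = 420.3399 × 1.060404 = 445.7301
Value (long) = (F − K)·e^(−rT) = (445.7301 − 477.33) × 0.943037 = -29.7999
Short position value = −(long value) = CHF 29.80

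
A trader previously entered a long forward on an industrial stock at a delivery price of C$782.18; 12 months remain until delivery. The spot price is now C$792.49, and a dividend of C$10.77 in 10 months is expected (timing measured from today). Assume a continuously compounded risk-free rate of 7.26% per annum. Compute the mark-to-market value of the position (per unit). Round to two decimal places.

C$54.95

PV(remaining dividends) I = 10.77·e^(−0.0726·10/12) = 10.1377
Current forward F = (S − I)·e^(rT) = (792.49 − 10.1377)·e^(0.0726·12/12) = 782.3523 × 1.075300 = 841.2634
Value (long) = (F − K)·e^(−rT) = (841.2634 − 782.18) × 0.929973 = 54.9460
Value = C$54.95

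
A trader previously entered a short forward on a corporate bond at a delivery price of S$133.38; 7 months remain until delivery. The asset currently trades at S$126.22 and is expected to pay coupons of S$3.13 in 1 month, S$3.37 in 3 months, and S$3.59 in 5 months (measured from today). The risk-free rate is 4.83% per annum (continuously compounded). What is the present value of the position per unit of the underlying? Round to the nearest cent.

S$13.42

PV(remaining coupons) I = 3.13·e^(−0.0483·1/12) + 3.37·e^(−0.0483·3/12) + 3.59·e^(−0.0483·5/12) = 9.9655
Current forward F = (S − I)·e^(rT) = (126.22 − 9.9655)·e^(0.0483·7/12) = 116.2545 × 1.028576 = 119.5766
Value (long) = (F − K)·e^(−rT) = (119.5766 − 133.38) × 0.972218 = -13.4199
Short position value = −(long value) = S$13.42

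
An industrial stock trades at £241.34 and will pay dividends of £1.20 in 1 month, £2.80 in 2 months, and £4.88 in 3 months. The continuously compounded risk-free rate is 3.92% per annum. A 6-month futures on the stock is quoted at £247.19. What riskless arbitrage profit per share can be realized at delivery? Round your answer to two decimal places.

PV(dividends) I = 1.20·e^(−0.0392·1/12) + 2.80·e^(−0.0392·2/12) + 4.88·e^(−0.0392·3/12) = 8.8103
Fair futures F* = (S − I)·e^(rT) = (241.34 − 8.8103)·e^0.019600 = 232.5297 × 1.019793 = 237.1322
Market £247.19 > fair 237.1322: forward overpriced → cash-and-carry (borrow at r, buy the stock and collect the dividends, short the forward).
Profit at T = |F_mkt − F*| = |247.19 − 237.1322| = £10.06 per share

£10.06 per share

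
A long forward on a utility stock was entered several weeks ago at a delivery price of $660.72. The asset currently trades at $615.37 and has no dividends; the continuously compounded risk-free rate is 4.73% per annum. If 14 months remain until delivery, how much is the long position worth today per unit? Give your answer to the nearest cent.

-$9.88

Current fair forward for the remaining 14 months: F = S·e^(r·T), r = 0.0473
F = 615.37 · e^(0.0473 × 14/12) = 615.37 × 1.056734 = 650.2824
Value of long forward = (F − K)·e^(−rT) = (650.2824 − 660.72) · e^(−0.0473·14/12)
= -10.4376 × 0.946312 = -9.88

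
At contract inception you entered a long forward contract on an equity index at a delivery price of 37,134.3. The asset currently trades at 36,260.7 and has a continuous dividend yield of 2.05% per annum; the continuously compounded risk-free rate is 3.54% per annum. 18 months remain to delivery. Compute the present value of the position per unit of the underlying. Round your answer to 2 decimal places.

-51.25

Current fair forward for the remaining 18 months: F = S·e^((r − q)·T), (r − q) = 0.0354 − 0.0205 = 0.0149
F = 36260.7 · e^(0.0149 × 18/12) = 36260.7 × 1.02260163 = 37080.2509
Value of long forward = (F − K)·e^(−rT) = (37080.2509 − 37134.3) · e^(−0.0354·18/12)
= -54.0491 × 0.94828518 = -51.25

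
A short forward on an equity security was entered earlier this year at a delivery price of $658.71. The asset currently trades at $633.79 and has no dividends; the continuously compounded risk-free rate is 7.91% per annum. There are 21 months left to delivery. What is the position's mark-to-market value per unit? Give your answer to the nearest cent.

-$60.23

Current fair forward for the remaining 21 months: F = S·e^(r·T), r = 0.0791
F = 633.79 · e^(0.0791 × 21/12) = 633.79 × 1.148464 = 727.8850
Value of long forward = (F − K)·e^(−rT) = (727.8850 − 658.71) · e^(−0.0791·21/12)
= 69.1750 × 0.870729 = 60.23
Short position value = −(long value) = -$60.23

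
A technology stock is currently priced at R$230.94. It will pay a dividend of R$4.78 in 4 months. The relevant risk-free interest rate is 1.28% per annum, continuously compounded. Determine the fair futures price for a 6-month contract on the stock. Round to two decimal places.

R$227.63

PV(dividends) I = 4.78·e^(−0.0128·4/12)
I = 4.7596
F = (S − I)·e^(rT) = (230.94 − 4.7596) · e^(0.0128·6/12)
= 226.1804 · e^0.006400 = 226.1804 × 1.006421 = R$227.63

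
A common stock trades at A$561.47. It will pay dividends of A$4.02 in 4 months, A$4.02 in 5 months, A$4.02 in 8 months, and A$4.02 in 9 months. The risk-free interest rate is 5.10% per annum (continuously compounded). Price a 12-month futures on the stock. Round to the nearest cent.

A$574.39

PV(dividends) I = 4.02·e^(−0.0510·4/12) + 4.02·e^(−0.0510·5/12) + 4.02·e^(−0.0510·8/12) + 4.02·e^(−0.0510·9/12)
I = 3.9522 + 3.9355 + 3.8856 + 3.8691 = 15.6424
F = (S − I)·e^(rT) = (561.47 − 15.6424) · e^(0.0510·12/12)
= 545.8276 · e^0.051000 = 545.8276 × 1.052323 = A$574.39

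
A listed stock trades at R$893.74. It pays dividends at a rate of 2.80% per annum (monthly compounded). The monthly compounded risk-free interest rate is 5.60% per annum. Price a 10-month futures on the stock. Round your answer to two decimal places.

R$914.76

F = S · (1+r/12)^(12T) / (1+q/12)^(12T)
= 893.74 × 1.047659 / 1.023580 = 893.74 × 1.023524
F = R$914.76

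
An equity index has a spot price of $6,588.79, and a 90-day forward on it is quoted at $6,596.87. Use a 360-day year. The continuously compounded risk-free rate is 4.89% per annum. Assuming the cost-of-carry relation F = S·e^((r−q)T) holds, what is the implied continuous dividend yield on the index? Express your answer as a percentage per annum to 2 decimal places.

4.40%

From F = S·e^((r−q)T): (r − q) = ln(F/S)/T
ln(6596.87/6588.79) = ln(1.001226) = 0.001225
(r − q) = 0.001225 / (90/360) = 0.004900
q = r − ln(F/S)/T = 0.0489 − 0.004900 = 0.044000
q = 4.40%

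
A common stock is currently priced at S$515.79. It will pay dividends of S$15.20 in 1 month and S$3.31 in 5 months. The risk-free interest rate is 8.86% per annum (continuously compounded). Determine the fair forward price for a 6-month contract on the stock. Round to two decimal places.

S$520.05

PV(dividends) I = 15.20·e^(−0.0886·1/12) + 3.31·e^(−0.0886·5/12)
I = 15.0882 + 3.1900 = 18.2782
F = (S − I)·e^(rT) = (515.79 − 18.2782) · e^(0.0886·6/12)
= 497.5118 · e^0.044300 = 497.5118 × 1.045296 = S$520.05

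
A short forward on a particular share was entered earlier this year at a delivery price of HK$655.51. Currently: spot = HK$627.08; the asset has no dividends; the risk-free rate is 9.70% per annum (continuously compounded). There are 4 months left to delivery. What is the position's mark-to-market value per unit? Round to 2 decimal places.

HK$7.57

Current fair forward for the remaining 4 months: F = S·e^(r·T), r = 0.0970
F = 627.08 · e^(0.0970 × 4/12) = 627.08 × 1.032862 = 647.6871
Value of long forward = (F − K)·e^(−rT) = (647.6871 − 655.51) · e^(−0.0970·4/12)
= -7.8229 × 0.968184 = -7.57
Short position value = −(long value) = HK$7.57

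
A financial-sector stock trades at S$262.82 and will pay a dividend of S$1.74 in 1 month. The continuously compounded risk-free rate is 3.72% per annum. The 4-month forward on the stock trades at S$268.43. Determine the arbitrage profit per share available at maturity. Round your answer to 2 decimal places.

S$4.09 per share

PV(dividends) I = 1.74·e^(−0.0372·1/12) = 1.7346
Fair forward F* = (S − I)·e^(rT) = (262.82 − 1.7346)·e^0.012400 = 261.0854 × 1.012477 = 264.3430
Market S$268.43 > fair 264.3430: forward overpriced → cash-and-carry (borrow at r, buy the stock and collect the dividends, short the forward).
Profit at T = |F_mkt − F*| = |268.43 − 264.3430| = S$4.09 per share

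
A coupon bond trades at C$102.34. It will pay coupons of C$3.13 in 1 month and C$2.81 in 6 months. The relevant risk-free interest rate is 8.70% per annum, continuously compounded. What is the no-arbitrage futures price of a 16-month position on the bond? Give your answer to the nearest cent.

PV(coupons) I = 3.13·e^(−0.0870·1/12) + 2.81·e^(−0.0870·6/12)
I = 3.1074 + 2.6904 = 5.7978
F = (S − I)·e^(rT) = (102.34 − 5.7978) · e^(0.0870·16/12)
= 96.5422 · e^0.116000 = 96.5422 × 1.122996 = C$108.42

C$108.42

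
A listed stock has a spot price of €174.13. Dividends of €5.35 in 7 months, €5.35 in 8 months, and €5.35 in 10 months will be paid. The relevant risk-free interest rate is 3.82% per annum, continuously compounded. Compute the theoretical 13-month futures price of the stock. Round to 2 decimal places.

€165.20

PV(dividends) I = 5.35·e^(−0.0382·7/12) + 5.35·e^(−0.0382·8/12) + 5.35·e^(−0.0382·10/12)
I = 5.2321 + 5.2155 + 5.1824 = 15.6300
F = (S − I)·e^(rT) = (174.13 − 15.6300) · e^(0.0382·13/12)
= 158.5000 · e^0.041383 = 158.5000 × 1.042251 = €165.20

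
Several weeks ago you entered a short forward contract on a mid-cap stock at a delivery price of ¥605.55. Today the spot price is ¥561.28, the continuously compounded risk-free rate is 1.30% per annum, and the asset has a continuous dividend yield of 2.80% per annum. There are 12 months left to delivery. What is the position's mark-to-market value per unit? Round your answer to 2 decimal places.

¥51.95

Current fair forward for the remaining 12 months: F = S·e^((r − q)·T), (r − q) = 0.0130 − 0.0280 = -0.0150
F = 561.28 · e^(-0.0150 × 12/12) = 561.28 × 0.985112 = 552.9237
Value of long forward = (F − K)·e^(−rT) = (552.9237 − 605.55) · e^(−0.0130·12/12)
= -52.6263 × 0.987084 = -51.95
Short position value = −(long value) = ¥51.95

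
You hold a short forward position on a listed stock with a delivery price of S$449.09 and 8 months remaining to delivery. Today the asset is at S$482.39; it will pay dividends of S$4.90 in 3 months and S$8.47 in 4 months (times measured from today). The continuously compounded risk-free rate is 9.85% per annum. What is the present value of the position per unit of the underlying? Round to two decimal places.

-S$48.87

PV(remaining dividends) I = 4.90·e^(−0.0985·3/12) + 8.47·e^(−0.0985·4/12) = 12.9772
Current forward F = (S − I)·e^(rT) = (482.39 − 12.9772)·e^(0.0985·8/12) = 469.4128 × 1.067871 = 501.2723
Value (long) = (F − K)·e^(−rT) = (501.2723 − 449.09) × 0.936443 = 48.8657
Short position value = −(long value) = -S$48.87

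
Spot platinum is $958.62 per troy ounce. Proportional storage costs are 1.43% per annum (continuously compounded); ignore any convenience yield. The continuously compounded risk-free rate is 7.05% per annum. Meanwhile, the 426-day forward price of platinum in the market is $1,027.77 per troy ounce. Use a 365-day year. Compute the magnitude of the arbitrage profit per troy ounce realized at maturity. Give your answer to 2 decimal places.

Fair forward: F* = S·e^(carry·T), with carry = (r + u) = 0.0705 + 0.0143 = 0.0848
F* = 958.62 · e^(0.0848 × 426/365) = 958.62 · e^0.098972 = 958.62 × 1.104035 = $1058.3500
Market $1027.77 < fair $1058.3500: forward underpriced → reverse cash-and-carry (short spot, go long the forward).
At maturity, profit = |F_mkt − F*| = |1027.77 − 1058.3500| = $30.58 per troy ounce

$30.58 per troy ounce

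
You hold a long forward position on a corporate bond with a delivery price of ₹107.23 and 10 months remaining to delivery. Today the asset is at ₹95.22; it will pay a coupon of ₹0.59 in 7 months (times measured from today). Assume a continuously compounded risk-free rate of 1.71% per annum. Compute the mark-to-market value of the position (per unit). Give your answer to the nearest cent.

PV(remaining coupons) I = 0.59·e^(−0.0171·7/12) = 0.5841
Current forward F = (S − I)·e^(rT) = (95.22 − 0.5841)·e^(0.0171·10/12) = 94.6359 × 1.014352 = 95.9941
Value (long) = (F − K)·e^(−rT) = (95.9941 − 107.23) × 0.985851 = -11.0769
Value = -₹11.08

-₹11.08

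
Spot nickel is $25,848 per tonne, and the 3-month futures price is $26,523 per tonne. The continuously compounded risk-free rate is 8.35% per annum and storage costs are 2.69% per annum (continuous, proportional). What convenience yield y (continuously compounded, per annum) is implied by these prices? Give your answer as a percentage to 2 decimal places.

F = S·e^((r+u−y)T) ⇒ (r+u−y) = ln(F/S)/T
ln(26523/25848) = 0.025779; /T ⇒ 0.103116
y = r + u − ln(F/S)/T = 0.0835 + 0.0269 − 0.103116 = 0.007284
y = 0.73%

0.73%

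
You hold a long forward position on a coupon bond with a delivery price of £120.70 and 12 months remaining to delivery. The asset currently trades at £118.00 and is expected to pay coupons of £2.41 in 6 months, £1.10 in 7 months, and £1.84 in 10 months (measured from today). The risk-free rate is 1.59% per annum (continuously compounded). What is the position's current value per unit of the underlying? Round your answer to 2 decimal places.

-£6.09

PV(remaining coupons) I = 2.41·e^(−0.0159·6/12) + 1.10·e^(−0.0159·7/12) + 1.84·e^(−0.0159·10/12) = 5.2965
Current forward F = (S − I)·e^(rT) = (118.00 − 5.2965)·e^(0.0159·12/12) = 112.7035 × 1.016027 = 114.5098
Value (long) = (F − K)·e^(−rT) = (114.5098 − 120.70) × 0.984226 = -6.0926
Value = -£6.09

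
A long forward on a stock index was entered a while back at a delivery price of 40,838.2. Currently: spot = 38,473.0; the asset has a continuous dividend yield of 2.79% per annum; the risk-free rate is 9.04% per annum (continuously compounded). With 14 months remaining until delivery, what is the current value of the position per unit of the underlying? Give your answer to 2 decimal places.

490.39

Current fair forward for the remaining 14 months: F = S·e^((r − q)·T), (r − q) = 0.0904 − 0.0279 = 0.0625
F = 38473.0 · e^(0.0625 × 14/12) = 38473.0 × 1.07564090 = 41383.1323
Value of long forward = (F − K)·e^(−rT) = (41383.1323 − 40838.2) · e^(−0.0904·14/12)
= 544.9323 × 0.89990447 = 490.39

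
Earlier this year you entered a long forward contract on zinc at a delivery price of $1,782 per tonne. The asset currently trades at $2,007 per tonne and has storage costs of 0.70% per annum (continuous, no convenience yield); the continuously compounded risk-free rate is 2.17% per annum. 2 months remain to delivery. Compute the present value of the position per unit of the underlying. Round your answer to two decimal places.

Current fair forward for the remaining 2 months: F = S·e^((r + u)·T), (r + u) = 0.0217 + 0.0070 = 0.0287
F = 2007 · e^(0.0287 × 2/12) = 2007 × 1.00479479 = 2016.6231
Value of long forward = (F − K)·e^(−rT) = (2016.6231 − 1782) · e^(−0.0217·2/12)
= 234.6231 × 0.99638987 = 233.78

$233.78 per tonne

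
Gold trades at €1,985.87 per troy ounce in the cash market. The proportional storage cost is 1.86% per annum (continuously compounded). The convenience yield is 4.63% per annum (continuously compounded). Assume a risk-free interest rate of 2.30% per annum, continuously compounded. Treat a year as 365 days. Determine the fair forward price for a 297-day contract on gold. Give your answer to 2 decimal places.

€1,978.29 per troy ounce

Net carry = r + u − y = 0.0230 + 0.0186 − 0.0463 = -0.0047
F = S·e^((r+u−y)T) = 1985.87 · e^(-0.0047 × 297/365) = 1985.87 · e^-0.00382438
= 1985.87 × 0.99618292 = €1,978.29 per troy ounce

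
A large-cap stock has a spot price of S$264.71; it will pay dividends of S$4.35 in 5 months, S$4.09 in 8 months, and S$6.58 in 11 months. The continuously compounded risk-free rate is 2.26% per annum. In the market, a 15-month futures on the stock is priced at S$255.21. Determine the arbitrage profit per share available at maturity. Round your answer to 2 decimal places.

PV(dividends) I = 4.35·e^(−0.0226·5/12) + 4.09·e^(−0.0226·8/12) + 6.58·e^(−0.0226·11/12) = 14.7832
Fair futures F* = (S − I)·e^(rT) = (264.71 − 14.7832)·e^0.028250 = 249.9268 × 1.028653 = 257.0880
Market S$255.21 < fair 257.0880: forward underpriced → reverse cash-and-carry (short the stock, invest proceeds at r, pay the dividends, go long the forward).
Profit at T = |F_mkt − F*| = |255.21 − 257.0880| = S$1.88 per share

S$1.88 per share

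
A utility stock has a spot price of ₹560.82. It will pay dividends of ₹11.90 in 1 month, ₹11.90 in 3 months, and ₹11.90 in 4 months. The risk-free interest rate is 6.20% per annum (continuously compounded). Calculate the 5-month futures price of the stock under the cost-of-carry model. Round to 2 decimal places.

PV(dividends) I = 11.90·e^(−0.0620·1/12) + 11.90·e^(−0.0620·3/12) + 11.90·e^(−0.0620·4/12)
I = 11.8387 + 11.7170 + 11.6566 = 35.2123
F = (S − I)·e^(rT) = (560.82 − 35.2123) · e^(0.0620·5/12)
= 525.6077 · e^0.025833 = 525.6077 × 1.026170 = ₹539.36

₹539.36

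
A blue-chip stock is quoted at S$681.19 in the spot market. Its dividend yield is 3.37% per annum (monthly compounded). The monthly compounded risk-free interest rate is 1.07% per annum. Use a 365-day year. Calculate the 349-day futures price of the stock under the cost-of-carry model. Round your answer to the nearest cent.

F = S · (1+r/12)^(12T) / (1+q/12)^(12T)
= 681.19 × 1.010279 / 1.032701 = 681.19 × 0.978288
F = S$666.40

S$666.40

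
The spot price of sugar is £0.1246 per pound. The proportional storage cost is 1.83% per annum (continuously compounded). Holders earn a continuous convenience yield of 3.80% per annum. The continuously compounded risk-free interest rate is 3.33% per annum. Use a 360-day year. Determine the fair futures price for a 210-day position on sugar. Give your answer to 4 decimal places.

£0.1256 per pound

Net carry = r + u − y = 0.0333 + 0.0183 − 0.0380 = 0.0136
F = S·e^((r+u−y)T) = 0.1246 · e^(0.0136 × 210/360) = 0.1246 · e^0.007933
= 0.1246 × 1.007965 = £0.1256 per pound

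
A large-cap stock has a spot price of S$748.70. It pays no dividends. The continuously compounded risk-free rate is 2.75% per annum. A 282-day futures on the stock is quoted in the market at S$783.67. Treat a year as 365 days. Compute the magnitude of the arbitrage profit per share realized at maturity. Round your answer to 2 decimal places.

S$18.89 per share

Fair futures: F* = S·e^(carry·T), with carry = r = 0.0275
F* = 748.70 · e^(0.0275 × 282/365) = 748.70 · e^0.021247 = 748.70 × 1.021474 = S$764.7776
Market S$783.67 > fair S$764.7776: forward overpriced → cash-and-carry (buy spot, short the forward).
At maturity, profit = |F_mkt − F*| = |783.67 − 764.7776| = S$18.89 per share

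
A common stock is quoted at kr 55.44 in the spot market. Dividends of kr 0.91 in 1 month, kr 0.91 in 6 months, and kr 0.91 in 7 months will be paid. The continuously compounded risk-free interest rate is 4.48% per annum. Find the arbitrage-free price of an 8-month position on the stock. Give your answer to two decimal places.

PV(dividends) I = 0.91·e^(−0.0448·1/12) + 0.91·e^(−0.0448·6/12) + 0.91·e^(−0.0448·7/12)
I = 0.9066 + 0.8898 + 0.8865 = 2.6829
F = (S − I)·e^(rT) = (55.44 − 2.6829) · e^(0.0448·8/12)
= 52.7571 · e^0.029867 = 52.7571 × 1.030317 = kr 54.36

kr 54.36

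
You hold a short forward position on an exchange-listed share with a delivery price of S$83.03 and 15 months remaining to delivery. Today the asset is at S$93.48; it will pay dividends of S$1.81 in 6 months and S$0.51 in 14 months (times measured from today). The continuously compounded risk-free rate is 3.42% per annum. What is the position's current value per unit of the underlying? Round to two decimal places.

-S$11.66

PV(remaining dividends) I = 1.81·e^(−0.0342·6/12) + 0.51·e^(−0.0342·14/12) = 2.2694
Current forward F = (S − I)·e^(rT) = (93.48 − 2.2694)·e^(0.0342·15/12) = 91.2106 × 1.043677 = 95.1944
Value (long) = (F − K)·e^(−rT) = (95.1944 − 83.03) × 0.958151 = 11.6553
Short position value = −(long value) = -S$11.66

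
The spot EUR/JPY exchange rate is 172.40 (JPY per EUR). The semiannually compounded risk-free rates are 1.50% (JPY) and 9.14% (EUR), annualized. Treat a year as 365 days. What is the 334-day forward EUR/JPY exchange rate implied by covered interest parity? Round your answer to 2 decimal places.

By covered interest parity, F = S · (1+r_JPY/2)^(2T) / (1+r_EUR/2)^(2T)
= 172.40 × 1.013769 / 1.085220 = 172.40 × 0.934160
F = 161.05 JPY per EUR

161.05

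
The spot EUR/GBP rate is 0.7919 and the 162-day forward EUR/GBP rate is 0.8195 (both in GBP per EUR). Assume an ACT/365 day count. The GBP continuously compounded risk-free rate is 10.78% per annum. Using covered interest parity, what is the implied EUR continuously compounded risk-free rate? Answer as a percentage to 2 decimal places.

F = S·e^((r_GBP − r_EUR)T) ⇒ r_EUR = r_GBP − ln(F/S)/T
ln(0.8195/0.7919) = 0.034259; /(162/365) = 0.077188
r_EUR = 0.1078 − 0.077188 = 0.030612
r_EUR = 3.06%

3.06%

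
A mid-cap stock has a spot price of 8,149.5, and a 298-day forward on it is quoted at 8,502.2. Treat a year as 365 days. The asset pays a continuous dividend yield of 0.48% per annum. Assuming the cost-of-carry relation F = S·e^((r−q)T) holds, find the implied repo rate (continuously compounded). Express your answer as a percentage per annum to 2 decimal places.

5.67%

From F = S·e^((r−q)T): (r − q) = ln(F/S)/T
ln(8502.2/8149.5) = ln(1.043279) = 0.042369
(r − q) = 0.042369 / (298/365) = 0.051895
r = ln(F/S)/T + q = 0.051895 + 0.0048 = 0.056695
r = 5.67%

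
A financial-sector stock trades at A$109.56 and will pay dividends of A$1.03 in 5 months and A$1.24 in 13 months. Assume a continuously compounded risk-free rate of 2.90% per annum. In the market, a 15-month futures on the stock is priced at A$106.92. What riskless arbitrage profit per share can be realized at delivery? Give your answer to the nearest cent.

A$4.38 per share

PV(dividends) I = 1.03·e^(−0.0290·5/12) + 1.24·e^(−0.0290·13/12) = 2.2193
Fair futures F* = (S − I)·e^(rT) = (109.56 − 2.2193)·e^0.036250 = 107.3407 × 1.036915 = 111.3032
Market A$106.92 < fair 111.3032: forward underpriced → reverse cash-and-carry (short the stock, invest proceeds at r, pay the dividends, go long the forward).
Profit at T = |F_mkt − F*| = |106.92 − 111.3032| = A$4.38 per share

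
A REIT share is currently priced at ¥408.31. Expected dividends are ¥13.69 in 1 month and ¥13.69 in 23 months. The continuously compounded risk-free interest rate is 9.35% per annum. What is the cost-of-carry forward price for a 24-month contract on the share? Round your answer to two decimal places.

PV(dividends) I = 13.69·e^(−0.0935·1/12) + 13.69·e^(−0.0935·23/12)
I = 13.5837 + 11.4439 = 25.0276
F = (S − I)·e^(rT) = (408.31 − 25.0276) · e^(0.0935·24/12)
= 383.2824 · e^0.187000 = 383.2824 × 1.205627 = ¥462.10

¥462.10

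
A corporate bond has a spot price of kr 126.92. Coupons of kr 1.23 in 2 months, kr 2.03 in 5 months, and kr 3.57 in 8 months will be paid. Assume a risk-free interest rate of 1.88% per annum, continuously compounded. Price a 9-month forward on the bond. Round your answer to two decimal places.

kr 121.86

PV(coupons) I = 1.23·e^(−0.0188·2/12) + 2.03·e^(−0.0188·5/12) + 3.57·e^(−0.0188·8/12)
I = 1.2262 + 2.0142 + 3.5255 = 6.7659
F = (S − I)·e^(rT) = (126.92 − 6.7659) · e^(0.0188·9/12)
= 120.1541 · e^0.014100 = 120.1541 × 1.014200 = kr 121.86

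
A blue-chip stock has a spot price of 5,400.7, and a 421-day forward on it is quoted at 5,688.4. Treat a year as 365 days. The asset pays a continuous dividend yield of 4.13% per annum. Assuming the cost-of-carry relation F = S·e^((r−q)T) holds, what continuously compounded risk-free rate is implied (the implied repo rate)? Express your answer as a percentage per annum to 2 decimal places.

From F = S·e^((r−q)T): (r − q) = ln(F/S)/T
ln(5688.4/5400.7) = ln(1.053271) = 0.051901
(r − q) = 0.051901 / (421/365) = 0.044997
r = ln(F/S)/T + q = 0.044997 + 0.0413 = 0.086297
r = 8.63%

8.63%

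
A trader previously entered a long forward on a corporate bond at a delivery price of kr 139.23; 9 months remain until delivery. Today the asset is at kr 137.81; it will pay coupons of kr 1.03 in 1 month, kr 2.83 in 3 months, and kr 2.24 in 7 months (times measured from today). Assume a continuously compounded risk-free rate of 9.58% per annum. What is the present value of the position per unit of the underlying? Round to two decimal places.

PV(remaining coupons) I = 1.03·e^(−0.0958·1/12) + 2.83·e^(−0.0958·3/12) + 2.24·e^(−0.0958·7/12) = 5.9031
Current forward F = (S − I)·e^(rT) = (137.81 − 5.9031)·e^(0.0958·9/12) = 131.9069 × 1.074494 = 141.7332
Value (long) = (F − K)·e^(−rT) = (141.7332 − 139.23) × 0.930670 = 2.3297
Value = kr 2.33

kr 2.33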